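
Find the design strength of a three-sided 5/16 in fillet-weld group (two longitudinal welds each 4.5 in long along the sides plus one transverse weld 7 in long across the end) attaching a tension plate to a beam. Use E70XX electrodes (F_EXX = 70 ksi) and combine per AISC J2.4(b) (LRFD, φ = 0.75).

t_e = 0.707 × 0.3125 = 0.2209 in.
R_nwl = 0.6 × 70 × 0.2209 × 9 = 83.51 kip (longitudinal, 2 welds).
R_nwt = 0.6 × 70 × 0.2209 × 7 = 64.96 kip (transverse, base value).
(i) R_nwl + R_nwt = 148.5 kip; (ii) 0.85 R_nwl + 1.5 R_nwt = 168.4 kip.
R_n = max = 168.4 kip [governs: (ii)]; φR_n = 126.3 kip.

φR_n ≈ 126 kip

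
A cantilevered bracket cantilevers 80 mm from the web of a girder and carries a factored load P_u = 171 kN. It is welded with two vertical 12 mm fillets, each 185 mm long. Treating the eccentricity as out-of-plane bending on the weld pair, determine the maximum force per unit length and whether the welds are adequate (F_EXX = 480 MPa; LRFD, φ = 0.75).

L_w = 2 × 185 = 370 mm; section modulus (unit throat) S = 2 × L²/6 = 11410 mm².
Direct shear f_v = P/L_w = 171×10³/370 = 462.2 N/mm.
Moment M = P × e = 171×10³ × 80 = 13680000 N·mm; bending f_b = M/S = 1199 N/mm.
f_max = √(f_v² + f_b²) = √(462.2² + 1199²) = 1285 N/mm.
φr_n = 0.75 × 0.6 × 480 × (0.707 × 12) = 1833 N/mm → adequate.

f_max ≈ 1290 N/mm; adequate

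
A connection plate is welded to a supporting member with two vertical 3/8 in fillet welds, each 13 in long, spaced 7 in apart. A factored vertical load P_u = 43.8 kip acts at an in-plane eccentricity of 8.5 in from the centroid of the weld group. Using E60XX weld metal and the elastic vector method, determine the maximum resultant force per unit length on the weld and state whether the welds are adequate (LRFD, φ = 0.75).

f_max ≈ 5.04 kip/in; adequate

E60XX → F_EXX = 60 ksi.
Total weld length L_w = 26 in. Treat welds as unit-width lines.
Polar moment about centroid: J = 2[d³/12 + d(b/2)²] = 2[13³/12 + 13×3.5²] = 684.7 in³.
Direct shear f_v = P/L_w = 43.8 / 26 = 1.685 kip/in (vertical).
Torsion M = P·e = 43.8 × 8.5 = 372.3 kip·in.
Critical point at (x, y) = (3.5, 6.5) from centroid. f_tx = M·y/J = 3.534 kip/in; f_ty = M·x/J = 1.903 kip/in.
Resultant f_max = √[f_tx² + (f_v + f_ty)²] = √[3.534² + (1.685 + 1.903)²] = 5.036 kip/in.
Capacity per unit length: φr_n = 0.75 × 0.6 × 60 × (0.707 × 0.375) = 7.158 kip/in.
5.036 ≤ 7.158 → adequate.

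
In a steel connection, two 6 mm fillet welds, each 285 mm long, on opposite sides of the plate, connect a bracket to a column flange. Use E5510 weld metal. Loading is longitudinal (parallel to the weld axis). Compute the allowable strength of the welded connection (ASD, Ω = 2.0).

R_n/Ω ≈ 399 kN

E55XX → F_EXX = 550 MPa.
Effective throat t_e = 0.707 × 6 = 4.242 mm.
Total length L = 570 mm; A_we = 4.242 × 570 = 2418 mm².
F_nw = 0.6 F_EXX = 0.6 × 550 = 330 MPa.
R_n = 330 × 2418 × 10⁻³ = 797.9 kN; R_n/Ω = 797.9/2.0 = 399 kN.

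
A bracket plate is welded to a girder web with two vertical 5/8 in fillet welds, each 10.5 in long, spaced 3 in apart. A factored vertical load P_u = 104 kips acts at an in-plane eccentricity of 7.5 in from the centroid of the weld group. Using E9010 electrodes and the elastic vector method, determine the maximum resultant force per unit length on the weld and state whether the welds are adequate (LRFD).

f_max ≈ 19.7 kip/in; NOT adequate

E90XX → F_EXX = 90 ksi.
Total weld length L_w = 21 in. Treat welds as unit-width lines.
Polar moment about centroid: J = 2[d³/12 + d(b/2)²] = 2[10.5³/12 + 10.5×1.5²] = 240.2 in³.
Direct shear f_v = P/L_w = 104 / 21 = 4.952 kip/in (vertical).
Torsion M = P·e = 104 × 7.5 = 780 kip·in.
Critical point at (x, y) = (1.5, 5.25) from centroid. f_tx = M·y/J = 17.05 kip/in; f_ty = M·x/J = 4.871 kip/in.
Resultant f_max = √[f_tx² + (f_v + f_ty)²] = √[17.05² + (4.952 + 4.871)²] = 19.68 kip/in.
Capacity per unit length: φr_n = 0.75 × 0.6 × 90 × (0.707 × 0.625) = 17.9 kip/in.
19.68 > 17.9 → NOT adequate.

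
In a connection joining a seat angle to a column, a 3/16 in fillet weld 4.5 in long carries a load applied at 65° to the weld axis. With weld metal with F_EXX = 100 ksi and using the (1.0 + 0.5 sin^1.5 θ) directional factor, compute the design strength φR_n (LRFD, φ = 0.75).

t_e = 0.707 × 0.1875 = 0.1326 in; A_we = 0.1326 × 4.5 = 0.5965 in².
Directional factor: 1.0 + 0.5 sin^1.5(65°) = 1.431.
F_nw = 0.6 × 100 × 1.431 = 85.88 ksi.
φR_n = 0.75 × 85.88 × 0.5965 = 38.42 kip.

φR_n ≈ 38.4 kip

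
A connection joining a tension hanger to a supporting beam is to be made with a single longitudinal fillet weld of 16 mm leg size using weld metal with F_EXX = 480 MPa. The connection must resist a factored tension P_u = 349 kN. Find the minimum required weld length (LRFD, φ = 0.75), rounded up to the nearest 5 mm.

L = 145 mm

Throat t_e = 0.707 × 16 = 11.31 mm.
φr_n = 0.75 × 0.6 × 480 × 11.31 × 10⁻³ = 2.443 kN/mm.
L_req = P_u / φr_n = 349 / 2.443 = 142.8 mm total.
Round up → use L = 145 mm.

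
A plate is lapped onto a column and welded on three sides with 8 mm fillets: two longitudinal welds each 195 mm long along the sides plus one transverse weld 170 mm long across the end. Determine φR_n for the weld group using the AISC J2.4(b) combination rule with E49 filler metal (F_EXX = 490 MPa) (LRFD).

t_e = 0.707 × 8 = 5.656 mm.
R_nwl = 0.6 × 490 × 5.656 × 390 × 10⁻³ = 648.5 kN (longitudinal, 2 welds).
R_nwt = 0.6 × 490 × 5.656 × 170 × 10⁻³ = 282.7 kN (transverse, base value).
(i) R_nwl + R_nwt = 931.2 kN; (ii) 0.85 R_nwl + 1.5 R_nwt = 975.3 kN.
R_n = max = 975.3 kN [governs: (ii)]; φR_n = 731.5 kN.

φR_n ≈ 731 kN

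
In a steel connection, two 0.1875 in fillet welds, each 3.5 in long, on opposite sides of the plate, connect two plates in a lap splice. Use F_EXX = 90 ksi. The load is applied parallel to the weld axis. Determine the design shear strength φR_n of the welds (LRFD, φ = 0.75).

φR_n ≈ 37.6 kip

Effective throat t_e = 0.707 × 0.1875 = 0.1326 in.
Total length L = 7 in; A_we = 0.1326 × 7 = 0.9279 in².
F_nw = 0.6 F_EXX = 0.6 × 90 = 54 ksi.
φR_n = 0.75 × 54 × 0.9279 = 37.58 kip.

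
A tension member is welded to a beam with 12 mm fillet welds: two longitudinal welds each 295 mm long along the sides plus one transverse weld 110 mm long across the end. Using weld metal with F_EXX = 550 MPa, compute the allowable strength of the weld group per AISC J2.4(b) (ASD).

R_n/Ω ≈ 980 kN

t_e = 0.707 × 12 = 8.484 mm.
R_nwl = 0.6 × 550 × 8.484 × 590 × 10⁻³ = 1652 kN (longitudinal, 2 welds).
R_nwt = 0.6 × 550 × 8.484 × 110 × 10⁻³ = 308 kN (transverse, base value).
(i) R_nwl + R_nwt = 1960 kN; (ii) 0.85 R_nwl + 1.5 R_nwt = 1866 kN.
R_n = max = 1960 kN [governs: (i)]; R_n/Ω = 979.9 kN.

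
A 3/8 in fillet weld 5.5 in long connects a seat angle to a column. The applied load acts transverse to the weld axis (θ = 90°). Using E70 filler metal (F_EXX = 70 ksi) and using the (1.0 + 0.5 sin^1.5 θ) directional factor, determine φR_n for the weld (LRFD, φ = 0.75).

t_e = 0.707 × 0.375 = 0.2651 in; A_we = 0.2651 × 5.5 = 1.458 in².
Directional factor: 1.0 + 0.5 sin^1.5(90°) = 1.5.
F_nw = 0.6 × 70 × 1.5 = 63 ksi.
φR_n = 0.75 × 63 × 1.458 = 68.9 kips.

φR_n ≈ 68.9 kips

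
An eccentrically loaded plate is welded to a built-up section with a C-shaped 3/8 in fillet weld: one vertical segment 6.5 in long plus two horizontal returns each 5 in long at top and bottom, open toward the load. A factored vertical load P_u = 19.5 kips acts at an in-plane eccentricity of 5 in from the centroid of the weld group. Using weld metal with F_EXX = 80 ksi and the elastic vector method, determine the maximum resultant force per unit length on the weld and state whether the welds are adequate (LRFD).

f_max ≈ 3.63 kip/in; adequate

Total weld length L_w = 16.5 in. Treat welds as unit-width lines.
Centroid: x̄ = 2×5×2.5 / 16.5 = 1.515 in from the vertical weld.
Polar moment about centroid: J = I_x + I_y = [6.5³/12 + 2×5×3.25²] + [6.5×1.515² + 2(5³/12 + 5×0.9848²)] = 174 in³.
Direct shear f_v = P/L_w = 19.5 / 16.5 = 1.182 kip/in (vertical).
Torsion M = P·e = 19.5 × 5 = 97.5 kip·in.
Critical point at (x, y) = (3.485, 3.25) from centroid. f_tx = M·y/J = 1.821 kip/in; f_ty = M·x/J = 1.953 kip/in.
Resultant f_max = √[f_tx² + (f_v + f_ty)²] = √[1.821² + (1.182 + 1.953)²] = 3.626 kip/in.
Capacity per unit length: φr_n = 0.75 × 0.6 × 80 × (0.707 × 0.375) = 9.544 kip/in.
3.626 ≤ 9.544 → adequate.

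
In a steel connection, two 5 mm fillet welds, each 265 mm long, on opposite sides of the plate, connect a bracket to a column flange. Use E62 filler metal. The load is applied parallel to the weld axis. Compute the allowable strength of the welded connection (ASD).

R_n/Ω ≈ 348 kN

E62XX → F_EXX = 620 MPa.
Effective throat t_e = 0.707 × 5 = 3.535 mm.
Total length L = 530 mm; A_we = 3.535 × 530 = 1874 mm².
F_nw = 0.6 F_EXX = 0.6 × 620 = 372 MPa.
R_n = 372 × 1874 × 10⁻³ = 697 kN; R_n/Ω = 697/2.0 = 348.5 kN.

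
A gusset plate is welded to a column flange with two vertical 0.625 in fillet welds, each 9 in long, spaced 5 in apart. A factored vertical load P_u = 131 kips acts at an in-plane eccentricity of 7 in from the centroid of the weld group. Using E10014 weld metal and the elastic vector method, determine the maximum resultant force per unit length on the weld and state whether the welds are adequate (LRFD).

E100XX → F_EXX = 100 ksi.
Total weld length L_w = 18 in. Treat welds as unit-width lines.
Polar moment about centroid: J = 2[d³/12 + d(b/2)²] = 2[9³/12 + 9×2.5²] = 234 in³.
Direct shear f_v = P/L_w = 131 / 18 = 7.278 kip/in (vertical).
Torsion M = P·e = 131 × 7 = 917 kip·in.
Critical point at (x, y) = (2.5, 4.5) from centroid. f_tx = M·y/J = 17.63 kip/in; f_ty = M·x/J = 9.797 kip/in.
Resultant f_max = √[f_tx² + (f_v + f_ty)²] = √[17.63² + (7.278 + 9.797)²] = 24.55 kip/in.
Capacity per unit length: φr_n = 0.75 × 0.6 × 100 × (0.707 × 0.625) = 19.88 kip/in.
24.55 > 19.88 → NOT adequate.

f_max ≈ 24.5 kip/in; NOT adequate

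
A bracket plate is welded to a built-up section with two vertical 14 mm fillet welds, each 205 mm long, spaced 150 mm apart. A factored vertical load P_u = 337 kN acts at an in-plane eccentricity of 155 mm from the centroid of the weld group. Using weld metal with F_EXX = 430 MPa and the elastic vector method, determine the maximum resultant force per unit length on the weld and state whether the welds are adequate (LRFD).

f_max ≈ 2350 N/mm; NOT adequate

Total weld length L_w = 410 mm. Treat welds as unit-width lines.
Polar moment about centroid: J = 2[d³/12 + d(b/2)²] = 2[205³/12 + 205×75²] = 3742000 mm³.
Direct shear f_v = P/L_w = 337×10³ / 410 = 822 N/mm (vertical).
Torsion M = P·e = 337×10³ × 155 = 52235000 N·mm.
Critical point at (x, y) = (75, 102.5) from centroid. f_tx = M·y/J = 1431 N/mm; f_ty = M·x/J = 1047 N/mm.
Resultant f_max = √[f_tx² + (f_v + f_ty)²] = √[1431² + (822 + 1047)²] = 2354 N/mm.
Capacity per unit length: φr_n = 0.75 × 0.6 × 430 × (0.707 × 14) = 1915 N/mm.
2354 > 1915 → NOT adequate.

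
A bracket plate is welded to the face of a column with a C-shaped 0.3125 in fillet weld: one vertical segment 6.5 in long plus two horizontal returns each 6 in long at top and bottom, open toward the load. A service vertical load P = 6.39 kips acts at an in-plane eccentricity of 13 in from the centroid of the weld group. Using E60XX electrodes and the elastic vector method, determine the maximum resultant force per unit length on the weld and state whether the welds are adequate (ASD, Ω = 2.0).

E60XX → F_EXX = 60 ksi.
Total weld length L_w = 18.5 in. Treat welds as unit-width lines.
Centroid: x̄ = 2×6×3 / 18.5 = 1.946 in from the vertical weld.
Polar moment about centroid: J = I_x + I_y = [6.5³/12 + 2×6×3.25²] + [6.5×1.946² + 2(6³/12 + 6×1.054²)] = 223.6 in³.
Direct shear f_v = P/L_w = 6.39 / 18.5 = 0.3454 kip/in (vertical).
Torsion M = P·e = 6.39 × 13 = 83.07 kip·in.
Critical point at (x, y) = (4.054, 3.25) from centroid. f_tx = M·y/J = 1.208 kip/in; f_ty = M·x/J = 1.506 kip/in.
Resultant f_max = √[f_tx² + (f_v + f_ty)²] = √[1.208² + (0.3454 + 1.506)²] = 2.211 kip/in.
Capacity per unit length: r_n/Ω = (1/2.0) × 0.6 × 60 × (0.707 × 0.3125) = 3.977 kip/in.
2.211 ≤ 3.977 → adequate.

f_max ≈ 2.21 kip/in; adequate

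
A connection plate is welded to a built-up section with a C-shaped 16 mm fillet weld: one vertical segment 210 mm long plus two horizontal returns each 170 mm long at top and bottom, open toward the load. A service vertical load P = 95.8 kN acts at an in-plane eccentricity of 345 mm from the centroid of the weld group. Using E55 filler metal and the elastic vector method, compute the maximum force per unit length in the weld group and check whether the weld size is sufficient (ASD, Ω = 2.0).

E55XX → F_EXX = 550 MPa.
Total weld length L_w = 550 mm. Treat welds as unit-width lines.
Centroid: x̄ = 2×170×85 / 550 = 52.55 mm from the vertical weld.
Polar moment about centroid: J = I_x + I_y = [210³/12 + 2×170×105²] + [210×52.55² + 2(170³/12 + 170×32.45²)] = 6277000 mm³.
Direct shear f_v = P/L_w = 95.8×10³ / 550 = 174.2 N/mm (vertical).
Torsion M = P·e = 95.8×10³ × 345 = 33051000 N·mm.
Critical point at (x, y) = (117.5, 105) from centroid. f_tx = M·y/J = 552.9 N/mm; f_ty = M·x/J = 618.4 N/mm.
Resultant f_max = √[f_tx² + (f_v + f_ty)²] = √[552.9² + (174.2 + 618.4)²] = 966.4 N/mm.
Capacity per unit length: r_n/Ω = (1/2.0) × 0.6 × 550 × (0.707 × 16) = 1866 N/mm.
966.4 ≤ 1866 → adequate.

f_max ≈ 966 N/mm; adequate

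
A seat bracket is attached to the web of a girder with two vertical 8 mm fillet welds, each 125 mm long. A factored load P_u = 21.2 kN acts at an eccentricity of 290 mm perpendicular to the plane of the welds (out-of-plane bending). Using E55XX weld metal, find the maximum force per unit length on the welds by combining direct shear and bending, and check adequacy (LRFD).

f_max ≈ 1180 N/mm; adequate

E55XX → F_EXX = 550 MPa.
L_w = 2 × 125 = 250 mm; section modulus (unit throat) S = 2 × L²/6 = 5208 mm².
Direct shear f_v = P/L_w = 21.2×10³/250 = 84.8 N/mm.
Moment M = P × e = 21.2×10³ × 290 = 6148000 N·mm; bending f_b = M/S = 1180 N/mm.
f_max = √(f_v² + f_b²) = √(84.8² + 1180²) = 1183 N/mm.
φr_n = 0.75 × 0.6 × 550 × (0.707 × 8) = 1400 N/mm → adequate.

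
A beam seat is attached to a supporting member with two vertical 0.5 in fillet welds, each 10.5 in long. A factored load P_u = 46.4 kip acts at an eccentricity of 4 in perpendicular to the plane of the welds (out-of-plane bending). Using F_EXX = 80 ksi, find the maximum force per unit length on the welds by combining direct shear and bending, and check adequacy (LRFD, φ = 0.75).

L_w = 2 × 10.5 = 21 in; section modulus (unit throat) S = 2 × L²/6 = 36.75 in².
Direct shear f_v = P/L_w = 46.4/21 = 2.21 kip/in.
Moment M = P × e = 46.4 × 4 = 185.6 kip·in; bending f_b = M/S = 5.05 kip/in.
f_max = √(f_v² + f_b²) = √(2.21² + 5.05²) = 5.513 kip/in.
φr_n = 0.75 × 0.6 × 80 × (0.707 × 0.5) = 12.73 kip/in → adequate.

f_max ≈ 5.51 kip/in; adequate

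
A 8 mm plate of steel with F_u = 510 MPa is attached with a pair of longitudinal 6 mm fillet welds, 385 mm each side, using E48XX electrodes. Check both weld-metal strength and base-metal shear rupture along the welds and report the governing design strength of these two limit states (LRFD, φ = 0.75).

φR_n ≈ 706 kN (weld metal governs)

E48XX → F_EXX = 480 MPa.
t_e = 0.707 × 6 = 4.242 mm; L = 770 mm.
Weld metal: φR_n = 0.75 × 0.6 × 480 × 4.242 × 770 × 10⁻³ = 705.5 kN.
Base metal (shear rupture): φR_n = 0.75 × 0.6 × 510 × 8 × 770 × 10⁻³ = 1414 kN.
Governing: weld metal.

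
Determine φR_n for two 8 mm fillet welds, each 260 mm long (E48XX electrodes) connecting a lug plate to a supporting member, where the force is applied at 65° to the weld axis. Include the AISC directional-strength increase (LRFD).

φR_n ≈ 909 kN

E48XX → F_EXX = 480 MPa.
t_e = 0.707 × 8 = 5.656 mm; A_we = 5.656 × 520 = 2941 mm².
Directional factor: 1.0 + 0.5 sin^1.5(65°) = 1.431.
F_nw = 0.6 × 480 × 1.431 = 412.2 MPa.
φR_n = 0.75 × 412.2 × 2941 × 10⁻³ = 909.3 kN.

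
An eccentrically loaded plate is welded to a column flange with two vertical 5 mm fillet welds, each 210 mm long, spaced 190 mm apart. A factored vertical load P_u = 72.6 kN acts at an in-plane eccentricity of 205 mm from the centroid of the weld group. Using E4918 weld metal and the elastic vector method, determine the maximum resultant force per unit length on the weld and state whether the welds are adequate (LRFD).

E49XX → F_EXX = 490 MPa.
Total weld length L_w = 420 mm. Treat welds as unit-width lines.
Polar moment about centroid: J = 2[d³/12 + d(b/2)²] = 2[210³/12 + 210×95²] = 5334000 mm³.
Direct shear f_v = P/L_w = 72.6×10³ / 420 = 172.9 N/mm (vertical).
Torsion M = P·e = 72.6×10³ × 205 = 14883000 N·mm.
Critical point at (x, y) = (95, 105) from centroid. f_tx = M·y/J = 293 N/mm; f_ty = M·x/J = 265.1 N/mm.
Resultant f_max = √[f_tx² + (f_v + f_ty)²] = √[293² + (172.9 + 265.1)²] = 526.9 N/mm.
Capacity per unit length: φr_n = 0.75 × 0.6 × 490 × (0.707 × 5) = 779.5 N/mm.
526.9 ≤ 779.5 → adequate.

f_max ≈ 527 N/mm; adequate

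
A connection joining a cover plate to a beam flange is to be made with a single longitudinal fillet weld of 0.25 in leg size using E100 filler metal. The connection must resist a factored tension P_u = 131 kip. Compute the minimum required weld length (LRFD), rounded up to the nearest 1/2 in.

E100XX → F_EXX = 100 ksi.
Throat t_e = 0.707 × 0.25 = 0.1767 in.
φr_n = 0.75 × 0.6 × 100 × 0.1767 = 7.954 kip/in.
L_req = P_u / φr_n = 131 / 7.954 = 16.47 in total.
Round up → use L = 16.5 in.

L = 16.5 in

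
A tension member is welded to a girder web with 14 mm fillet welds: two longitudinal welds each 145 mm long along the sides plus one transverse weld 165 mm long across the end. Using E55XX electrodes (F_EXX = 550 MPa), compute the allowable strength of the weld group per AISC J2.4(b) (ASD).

R_n/Ω ≈ 807 kN

t_e = 0.707 × 14 = 9.898 mm.
R_nwl = 0.6 × 550 × 9.898 × 290 × 10⁻³ = 947.2 kN (longitudinal, 2 welds).
R_nwt = 0.6 × 550 × 9.898 × 165 × 10⁻³ = 538.9 kN (transverse, base value).
(i) R_nwl + R_nwt = 1486 kN; (ii) 0.85 R_nwl + 1.5 R_nwt = 1614 kN.
R_n = max = 1614 kN [governs: (ii)]; R_n/Ω = 806.8 kN.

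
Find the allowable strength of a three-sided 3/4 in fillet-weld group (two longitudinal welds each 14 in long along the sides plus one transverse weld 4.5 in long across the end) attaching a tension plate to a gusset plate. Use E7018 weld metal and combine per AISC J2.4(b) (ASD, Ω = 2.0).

R_n/Ω ≈ 362 kips

E70XX → F_EXX = 70 ksi.
t_e = 0.707 × 0.75 = 0.5302 in.
R_nwl = 0.6 × 70 × 0.5302 × 28 = 623.6 kips (longitudinal, 2 welds).
R_nwt = 0.6 × 70 × 0.5302 × 4.5 = 100.2 kips (transverse, base value).
(i) R_nwl + R_nwt = 723.8 kips; (ii) 0.85 R_nwl + 1.5 R_nwt = 680.4 kips.
R_n = max = 723.8 kips [governs: (i)]; R_n/Ω = 361.9 kips.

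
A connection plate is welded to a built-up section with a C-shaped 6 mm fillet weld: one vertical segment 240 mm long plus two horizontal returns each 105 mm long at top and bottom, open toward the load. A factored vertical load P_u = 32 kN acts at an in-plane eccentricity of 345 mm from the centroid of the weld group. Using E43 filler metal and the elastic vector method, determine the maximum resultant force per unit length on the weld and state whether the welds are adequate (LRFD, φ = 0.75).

f_max ≈ 385 N/mm; adequate

E43XX → F_EXX = 430 MPa.
Total weld length L_w = 450 mm. Treat welds as unit-width lines.
Centroid: x̄ = 2×105×52.5 / 450 = 24.5 mm from the vertical weld.
Polar moment about centroid: J = I_x + I_y = [240³/12 + 2×105×120²] + [240×24.5² + 2(105³/12 + 105×28²)] = 4678000 mm³.
Direct shear f_v = P/L_w = 32×10³ / 450 = 71.11 N/mm (vertical).
Torsion M = P·e = 32×10³ × 345 = 11040000 N·mm.
Critical point at (x, y) = (80.5, 120) from centroid. f_tx = M·y/J = 283.2 N/mm; f_ty = M·x/J = 190 N/mm.
Resultant f_max = √[f_tx² + (f_v + f_ty)²] = √[283.2² + (71.11 + 190)²] = 385.2 N/mm.
Capacity per unit length: φr_n = 0.75 × 0.6 × 430 × (0.707 × 6) = 820.8 N/mm.
385.2 ≤ 820.8 → adequate.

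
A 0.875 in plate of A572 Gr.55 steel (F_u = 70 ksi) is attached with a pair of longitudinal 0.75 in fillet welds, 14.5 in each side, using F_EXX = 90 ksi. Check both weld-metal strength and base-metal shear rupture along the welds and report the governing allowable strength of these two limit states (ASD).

t_e = 0.707 × 0.75 = 0.5302 in; L = 29 in.
Weld metal: R_n/Ω = (1/2.0) × 0.6 × 90 × 0.5302 × 29 = 415.2 kip.
Base metal (shear rupture): R_n/Ω = (1/2.0) × 0.6 × 70 × 0.875 × 29 = 532.9 kip.
Governing: weld metal.

R_n/Ω ≈ 415 kip (weld metal governs)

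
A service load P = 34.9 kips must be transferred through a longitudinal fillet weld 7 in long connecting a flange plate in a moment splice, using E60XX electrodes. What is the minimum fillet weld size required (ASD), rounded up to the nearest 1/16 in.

E60XX → F_EXX = 60 ksi.
Total weld length L = 7 in.
Required throat t_e = P × Ω / (0.6 F_EXX × L) = 34.9 × 2.0 / (0.6 × 60 × 7) = 0.277 in.
Required leg w = t_e / 0.707 = 0.3918 in → use 7/16 in.

w = 7/16 in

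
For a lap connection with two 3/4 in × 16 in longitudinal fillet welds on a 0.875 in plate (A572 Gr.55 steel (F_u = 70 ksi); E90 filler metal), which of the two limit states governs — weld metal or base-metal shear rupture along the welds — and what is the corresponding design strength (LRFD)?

φR_n ≈ 687 kip (weld metal governs)

E90XX → F_EXX = 90 ksi.
t_e = 0.707 × 0.75 = 0.5302 in; L = 32 in.
Weld metal: φR_n = 0.75 × 0.6 × 90 × 0.5302 × 32 = 687.2 kip.
Base metal (shear rupture): φR_n = 0.75 × 0.6 × 70 × 0.875 × 32 = 882 kip.
Governing: weld metal.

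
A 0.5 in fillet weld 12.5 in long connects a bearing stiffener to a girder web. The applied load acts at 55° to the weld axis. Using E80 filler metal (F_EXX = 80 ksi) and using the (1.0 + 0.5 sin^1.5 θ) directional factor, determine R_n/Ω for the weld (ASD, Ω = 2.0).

R_n/Ω ≈ 145 kip

t_e = 0.707 × 0.5 = 0.3535 in; A_we = 0.3535 × 12.5 = 4.419 in².
Directional factor: 1.0 + 0.5 sin^1.5(55°) = 1.371.
F_nw = 0.6 × 80 × 1.371 = 65.79 ksi.
R_n/Ω = (65.79 × 4.419) / 2.0 = 145.4 kip.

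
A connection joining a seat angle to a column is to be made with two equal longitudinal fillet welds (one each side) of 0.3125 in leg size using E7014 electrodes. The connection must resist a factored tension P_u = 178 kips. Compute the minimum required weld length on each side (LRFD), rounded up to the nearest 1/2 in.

E70XX → F_EXX = 70 ksi.
Throat t_e = 0.707 × 0.3125 = 0.2209 in.
φr_n = 0.75 × 0.6 × 70 × 0.2209 = 6.96 kips/in.
L_req = P_u / φr_n = 178 / 6.96 = 25.58 in total.
Per side: 25.58 / 2 = 12.79 in.
Round up → use L = 13 in on each side.

L = 13 in on each side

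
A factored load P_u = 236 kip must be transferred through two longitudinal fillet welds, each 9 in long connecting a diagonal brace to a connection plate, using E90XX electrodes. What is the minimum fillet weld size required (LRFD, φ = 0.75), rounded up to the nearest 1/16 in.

w = 1/2 in

E90XX → F_EXX = 90 ksi.
Total weld length L = 18 in.
Required throat t_e = P_u / (φ × 0.6 F_EXX × L) = 236 / (0.75 × 0.6 × 90 × 18) = 0.3237 in.
Required leg w = t_e / 0.707 = 0.4579 in → use 1/2 in.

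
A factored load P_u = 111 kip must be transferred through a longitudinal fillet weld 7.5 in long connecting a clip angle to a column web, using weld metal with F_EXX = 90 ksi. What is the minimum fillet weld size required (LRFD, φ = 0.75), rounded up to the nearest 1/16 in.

Total weld length L = 7.5 in.
Required throat t_e = P_u / (φ × 0.6 F_EXX × L) = 111 / (0.75 × 0.6 × 90 × 7.5) = 0.3654 in.
Required leg w = t_e / 0.707 = 0.5169 in → use 9/16 in.

w = 9/16 in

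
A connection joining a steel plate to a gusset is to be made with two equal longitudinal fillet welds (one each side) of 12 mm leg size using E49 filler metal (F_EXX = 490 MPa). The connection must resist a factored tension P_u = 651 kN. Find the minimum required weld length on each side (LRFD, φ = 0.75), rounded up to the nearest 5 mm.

Throat t_e = 0.707 × 12 = 8.484 mm.
φr_n = 0.75 × 0.6 × 490 × 8.484 × 10⁻³ = 1.871 kN/mm.
L_req = P_u / φr_n = 651 / 1.871 = 348 mm total.
Per side: 348 / 2 = 174 mm.
Round up → use L = 175 mm on each side.

L = 175 mm on each side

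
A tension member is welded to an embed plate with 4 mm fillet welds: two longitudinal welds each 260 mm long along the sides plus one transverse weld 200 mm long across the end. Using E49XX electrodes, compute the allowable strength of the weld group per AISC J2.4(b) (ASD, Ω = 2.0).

R_n/Ω ≈ 308 kN

E49XX → F_EXX = 490 MPa.
t_e = 0.707 × 4 = 2.828 mm.
R_nwl = 0.6 × 490 × 2.828 × 520 × 10⁻³ = 432.3 kN (longitudinal, 2 welds).
R_nwt = 0.6 × 490 × 2.828 × 200 × 10⁻³ = 166.3 kN (transverse, base value).
(i) R_nwl + R_nwt = 598.6 kN; (ii) 0.85 R_nwl + 1.5 R_nwt = 616.9 kN.
R_n = max = 616.9 kN [governs: (ii)]; R_n/Ω = 308.5 kN.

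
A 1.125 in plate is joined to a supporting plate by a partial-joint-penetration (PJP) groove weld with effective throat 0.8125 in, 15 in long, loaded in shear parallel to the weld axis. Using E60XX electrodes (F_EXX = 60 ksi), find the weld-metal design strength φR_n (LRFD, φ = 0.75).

φR_n ≈ 329 kips

Effective throat (given) t_e = 0.8125 in.
A_we = 0.8125 × 15 = 12.19 in².
F_nw = 0.6 F_EXX = 36 ksi.
φR_n = 0.75 × 36 × 12.19 = 329.1 kips.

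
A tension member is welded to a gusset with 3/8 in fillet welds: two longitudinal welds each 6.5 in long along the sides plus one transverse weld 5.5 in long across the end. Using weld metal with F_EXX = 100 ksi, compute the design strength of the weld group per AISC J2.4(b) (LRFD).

φR_n ≈ 230 kip

t_e = 0.707 × 0.375 = 0.2651 in.
R_nwl = 0.6 × 100 × 0.2651 × 13 = 206.8 kip (longitudinal, 2 welds).
R_nwt = 0.6 × 100 × 0.2651 × 5.5 = 87.49 kip (transverse, base value).
(i) R_nwl + R_nwt = 294.3 kip; (ii) 0.85 R_nwl + 1.5 R_nwt = 307 kip.
R_n = max = 307 kip [governs: (ii)]; φR_n = 230.3 kip.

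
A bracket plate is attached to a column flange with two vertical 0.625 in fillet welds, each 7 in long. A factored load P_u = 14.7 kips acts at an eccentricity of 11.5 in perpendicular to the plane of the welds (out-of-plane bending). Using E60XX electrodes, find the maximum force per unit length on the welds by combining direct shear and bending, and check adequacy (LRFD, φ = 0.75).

f_max ≈ 10.4 kip/in; adequate

E60XX → F_EXX = 60 ksi.
L_w = 2 × 7 = 14 in; section modulus (unit throat) S = 2 × L²/6 = 16.33 in².
Direct shear f_v = P/L_w = 14.7/14 = 1.05 kip/in.
Moment M = P × e = 14.7 × 11.5 = 169.05 kip·in; bending f_b = M/S = 10.35 kip/in.
f_max = √(f_v² + f_b²) = √(1.05² + 10.35²) = 10.4 kip/in.
φr_n = 0.75 × 0.6 × 60 × (0.707 × 0.625) = 11.93 kip/in → adequate.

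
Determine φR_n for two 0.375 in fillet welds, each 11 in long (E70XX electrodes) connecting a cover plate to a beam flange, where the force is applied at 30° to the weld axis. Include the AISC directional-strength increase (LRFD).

E70XX → F_EXX = 70 ksi.
t_e = 0.707 × 0.375 = 0.2651 in; A_we = 0.2651 × 22 = 5.833 in².
Directional factor: 1.0 + 0.5 sin^1.5(30°) = 1.177.
F_nw = 0.6 × 70 × 1.177 = 49.42 ksi.
φR_n = 0.75 × 49.42 × 5.833 = 216.2 kips.

φR_n ≈ 216 kips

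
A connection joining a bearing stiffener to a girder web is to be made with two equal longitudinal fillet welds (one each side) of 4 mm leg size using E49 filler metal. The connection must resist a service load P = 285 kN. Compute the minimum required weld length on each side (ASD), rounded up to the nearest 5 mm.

E49XX → F_EXX = 490 MPa.
Throat t_e = 0.707 × 4 = 2.828 mm.
r_n/Ω = (0.6 × 490 × 2.828) / 2.0 = 415.7 N/mm = 0.4157 kN/mm.
L_req = P / (r_n/Ω) = 285 / 0.4157 = 685.6 mm total.
Per side: 685.6 / 2 = 342.8 mm.
Round up → use L = 345 mm on each side.

L = 345 mm on each side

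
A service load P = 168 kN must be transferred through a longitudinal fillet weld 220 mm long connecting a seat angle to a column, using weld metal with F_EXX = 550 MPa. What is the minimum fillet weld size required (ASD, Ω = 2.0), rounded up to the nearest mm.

Total weld length L = 220 mm.
Required throat t_e = P × Ω / (0.6 F_EXX × L) = 168 × 2.0 / (0.6 × 550 × 220 × 10⁻³) = 4.628 mm.
Required leg w = t_e / 0.707 = 6.546 mm → use 7 mm.

w = 7 mm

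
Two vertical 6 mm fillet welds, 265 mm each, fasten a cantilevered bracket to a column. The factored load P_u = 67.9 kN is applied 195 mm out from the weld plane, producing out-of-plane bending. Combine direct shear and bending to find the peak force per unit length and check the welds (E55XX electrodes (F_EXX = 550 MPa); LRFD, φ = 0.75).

f_max ≈ 580 N/mm; adequate

L_w = 2 × 265 = 530 mm; section modulus (unit throat) S = 2 × L²/6 = 23410 mm².
Direct shear f_v = P/L_w = 67.9×10³/530 = 128.1 N/mm.
Moment M = P × e = 67.9×10³ × 195 = 13240000 N·mm; bending f_b = M/S = 565.6 N/mm.
f_max = √(f_v² + f_b²) = √(128.1² + 565.6²) = 580 N/mm.
φr_n = 0.75 × 0.6 × 550 × (0.707 × 6) = 1050 N/mm → adequate.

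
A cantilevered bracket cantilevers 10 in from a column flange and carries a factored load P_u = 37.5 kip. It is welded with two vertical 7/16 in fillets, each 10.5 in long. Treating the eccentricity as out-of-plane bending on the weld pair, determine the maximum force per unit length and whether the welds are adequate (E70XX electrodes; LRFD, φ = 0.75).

E70XX → F_EXX = 70 ksi.
L_w = 2 × 10.5 = 21 in; section modulus (unit throat) S = 2 × L²/6 = 36.75 in².
Direct shear f_v = P/L_w = 37.5/21 = 1.786 kip/in.
Moment M = P × e = 37.5 × 10 = 375 kip·in; bending f_b = M/S = 10.2 kip/in.
f_max = √(f_v² + f_b²) = √(1.786² + 10.2²) = 10.36 kip/in.
φr_n = 0.75 × 0.6 × 70 × (0.707 × 0.4375) = 9.743 kip/in → NOT adequate.

f_max ≈ 10.4 kip/in; NOT adequate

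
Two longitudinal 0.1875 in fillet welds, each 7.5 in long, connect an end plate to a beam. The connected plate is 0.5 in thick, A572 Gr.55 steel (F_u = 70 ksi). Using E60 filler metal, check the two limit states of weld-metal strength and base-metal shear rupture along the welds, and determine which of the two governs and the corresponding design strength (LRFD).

φR_n ≈ 53.7 kip (weld metal governs)

E60XX → F_EXX = 60 ksi.
t_e = 0.707 × 0.1875 = 0.1326 in; L = 15 in.
Weld metal: φR_n = 0.75 × 0.6 × 60 × 0.1326 × 15 = 53.69 kip.
Base metal (shear rupture): φR_n = 0.75 × 0.6 × 70 × 0.5 × 15 = 236.2 kip.
Governing: weld metal.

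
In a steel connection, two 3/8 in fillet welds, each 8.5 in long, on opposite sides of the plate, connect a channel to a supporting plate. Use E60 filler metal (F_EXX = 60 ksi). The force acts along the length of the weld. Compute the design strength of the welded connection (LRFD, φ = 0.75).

φR_n ≈ 122 kips

Effective throat t_e = 0.707 × 0.375 = 0.2651 in.
Total length L = 17 in; A_we = 0.2651 × 17 = 4.507 in².
F_nw = 0.6 F_EXX = 0.6 × 60 = 36 ksi.
φR_n = 0.75 × 36 × 4.507 = 121.7 kips.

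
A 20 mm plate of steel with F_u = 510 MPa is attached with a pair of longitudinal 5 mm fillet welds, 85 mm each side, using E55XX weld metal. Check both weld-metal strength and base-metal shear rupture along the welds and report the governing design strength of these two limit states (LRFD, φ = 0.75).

φR_n ≈ 149 kN (weld metal governs)

E55XX → F_EXX = 550 MPa.
t_e = 0.707 × 5 = 3.535 mm; L = 170 mm.
Weld metal: φR_n = 0.75 × 0.6 × 550 × 3.535 × 170 × 10⁻³ = 148.7 kN.
Base metal (shear rupture): φR_n = 0.75 × 0.6 × 510 × 20 × 170 × 10⁻³ = 780.3 kN.
Governing: weld metal.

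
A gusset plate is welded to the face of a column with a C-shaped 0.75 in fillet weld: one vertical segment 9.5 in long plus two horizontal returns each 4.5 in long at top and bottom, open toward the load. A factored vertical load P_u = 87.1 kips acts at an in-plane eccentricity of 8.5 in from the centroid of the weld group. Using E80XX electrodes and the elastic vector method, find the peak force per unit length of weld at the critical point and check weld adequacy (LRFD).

E80XX → F_EXX = 80 ksi.
Total weld length L_w = 18.5 in. Treat welds as unit-width lines.
Centroid: x̄ = 2×4.5×2.25 / 18.5 = 1.095 in from the vertical weld.
Polar moment about centroid: J = I_x + I_y = [9.5³/12 + 2×4.5×4.75²] + [9.5×1.095² + 2(4.5³/12 + 4.5×1.155²)] = 313.1 in³.
Direct shear f_v = P/L_w = 87.1 / 18.5 = 4.708 kip/in (vertical).
Torsion M = P·e = 87.1 × 8.5 = 740.35 kip·in.
Critical point at (x, y) = (3.405, 4.75) from centroid. f_tx = M·y/J = 11.23 kip/in; f_ty = M·x/J = 8.052 kip/in.
Resultant f_max = √[f_tx² + (f_v + f_ty)²] = √[11.23² + (4.708 + 8.052)²] = 17 kip/in.
Capacity per unit length: φr_n = 0.75 × 0.6 × 80 × (0.707 × 0.75) = 19.09 kip/in.
17 ≤ 19.09 → adequate.

f_max ≈ 17 kip/in; adequate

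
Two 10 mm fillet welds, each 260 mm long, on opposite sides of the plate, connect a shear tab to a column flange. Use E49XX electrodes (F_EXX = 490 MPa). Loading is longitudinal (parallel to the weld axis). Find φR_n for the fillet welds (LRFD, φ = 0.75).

Effective throat t_e = 0.707 × 10 = 7.07 mm.
Total length L = 520 mm; A_we = 7.07 × 520 = 3676 mm².
F_nw = 0.6 F_EXX = 0.6 × 490 = 294 MPa.
φR_n = 0.75 × 294 × 3676 × 10⁻³ = 810.6 kN.

φR_n ≈ 811 kN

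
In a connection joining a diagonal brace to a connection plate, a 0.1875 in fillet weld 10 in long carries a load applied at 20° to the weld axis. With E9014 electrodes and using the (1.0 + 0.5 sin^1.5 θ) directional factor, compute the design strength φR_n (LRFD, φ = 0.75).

φR_n ≈ 59.1 kips

E90XX → F_EXX = 90 ksi.
t_e = 0.707 × 0.1875 = 0.1326 in; A_we = 0.1326 × 10 = 1.326 in².
Directional factor: 1.0 + 0.5 sin^1.5(20°) = 1.1.
F_nw = 0.6 × 90 × 1.1 = 59.4 ksi.
φR_n = 0.75 × 59.4 × 1.326 = 59.06 kips.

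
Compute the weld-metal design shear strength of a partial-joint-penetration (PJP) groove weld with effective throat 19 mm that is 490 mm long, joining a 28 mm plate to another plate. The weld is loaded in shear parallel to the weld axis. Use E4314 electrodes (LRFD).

E43XX → F_EXX = 430 MPa.
Effective throat (given) t_e = 19 mm.
A_we = 19 × 490 = 9310 mm².
F_nw = 0.6 F_EXX = 258 MPa.
φR_n = 0.75 × 258 × 9310 × 10⁻³ = 1801 kN.

φR_n ≈ 1800 kN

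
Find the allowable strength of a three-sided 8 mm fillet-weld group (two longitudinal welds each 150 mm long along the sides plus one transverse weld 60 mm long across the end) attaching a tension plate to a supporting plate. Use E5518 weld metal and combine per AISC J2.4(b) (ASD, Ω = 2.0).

R_n/Ω ≈ 336 kN

E55XX → F_EXX = 550 MPa.
t_e = 0.707 × 8 = 5.656 mm.
R_nwl = 0.6 × 550 × 5.656 × 300 × 10⁻³ = 559.9 kN (longitudinal, 2 welds).
R_nwt = 0.6 × 550 × 5.656 × 60 × 10⁻³ = 112 kN (transverse, base value).
(i) R_nwl + R_nwt = 671.9 kN; (ii) 0.85 R_nwl + 1.5 R_nwt = 643.9 kN.
R_n = max = 671.9 kN [governs: (i)]; R_n/Ω = 336 kN.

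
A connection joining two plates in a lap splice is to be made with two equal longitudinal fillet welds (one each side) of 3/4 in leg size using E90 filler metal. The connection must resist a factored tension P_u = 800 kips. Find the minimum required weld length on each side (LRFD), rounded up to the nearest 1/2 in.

L = 19 in on each side

E90XX → F_EXX = 90 ksi.
Throat t_e = 0.707 × 0.75 = 0.5302 in.
φr_n = 0.75 × 0.6 × 90 × 0.5302 = 21.48 kips/in.
L_req = P_u / φr_n = 800 / 21.48 = 37.25 in total.
Per side: 37.25 / 2 = 18.63 in.
Round up → use L = 19 in on each side.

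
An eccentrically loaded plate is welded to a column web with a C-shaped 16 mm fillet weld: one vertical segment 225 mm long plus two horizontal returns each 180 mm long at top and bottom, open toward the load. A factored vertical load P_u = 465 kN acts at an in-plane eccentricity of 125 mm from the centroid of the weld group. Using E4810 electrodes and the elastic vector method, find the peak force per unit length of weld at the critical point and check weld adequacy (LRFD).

f_max ≈ 1950 N/mm; adequate

E48XX → F_EXX = 480 MPa.
Total weld length L_w = 585 mm. Treat welds as unit-width lines.
Centroid: x̄ = 2×180×90 / 585 = 55.38 mm from the vertical weld.
Polar moment about centroid: J = I_x + I_y = [225³/12 + 2×180×112.5²] + [225×55.38² + 2(180³/12 + 180×34.62²)] = 7599000 mm³.
Direct shear f_v = P/L_w = 465×10³ / 585 = 794.9 N/mm (vertical).
Torsion M = P·e = 465×10³ × 125 = 58125000 N·mm.
Critical point at (x, y) = (124.6, 112.5) from centroid. f_tx = M·y/J = 860.5 N/mm; f_ty = M·x/J = 953.2 N/mm.
Resultant f_max = √[f_tx² + (f_v + f_ty)²] = √[860.5² + (794.9 + 953.2)²] = 1948 N/mm.
Capacity per unit length: φr_n = 0.75 × 0.6 × 480 × (0.707 × 16) = 2443 N/mm.
1948 ≤ 2443 → adequate.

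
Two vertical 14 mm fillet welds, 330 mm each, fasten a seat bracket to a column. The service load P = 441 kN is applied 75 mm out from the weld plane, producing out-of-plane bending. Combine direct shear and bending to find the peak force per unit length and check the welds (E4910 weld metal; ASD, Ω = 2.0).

E49XX → F_EXX = 490 MPa.
L_w = 2 × 330 = 660 mm; section modulus (unit throat) S = 2 × L²/6 = 36300 mm².
Direct shear f_v = P/L_w = 441×10³/660 = 668.2 N/mm.
Moment M = P × e = 441×10³ × 75 = 33075000 N·mm; bending f_b = M/S = 911.2 N/mm.
f_max = √(f_v² + f_b²) = √(668.2² + 911.2²) = 1130 N/mm.
r_n/Ω = (1/2.0) × 0.6 × 490 × (0.707 × 14) = 1455 N/mm → adequate.

f_max ≈ 1130 N/mm; adequate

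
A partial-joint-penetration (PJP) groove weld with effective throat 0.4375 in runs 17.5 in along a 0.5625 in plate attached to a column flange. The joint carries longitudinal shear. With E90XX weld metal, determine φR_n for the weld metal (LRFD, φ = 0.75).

E90XX → F_EXX = 90 ksi.
Effective throat (given) t_e = 0.4375 in.
A_we = 0.4375 × 17.5 = 7.656 in².
F_nw = 0.6 F_EXX = 54 ksi.
φR_n = 0.75 × 54 × 7.656 = 310.1 kips.

φR_n ≈ 310 kips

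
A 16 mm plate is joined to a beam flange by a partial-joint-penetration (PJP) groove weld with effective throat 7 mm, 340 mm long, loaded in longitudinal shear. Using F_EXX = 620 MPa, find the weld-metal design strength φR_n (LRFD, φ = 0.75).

φR_n ≈ 664 kN

Effective throat (given) t_e = 7 mm.
A_we = 7 × 340 = 2380 mm².
F_nw = 0.6 F_EXX = 372 MPa.
φR_n = 0.75 × 372 × 2380 × 10⁻³ = 664 kN.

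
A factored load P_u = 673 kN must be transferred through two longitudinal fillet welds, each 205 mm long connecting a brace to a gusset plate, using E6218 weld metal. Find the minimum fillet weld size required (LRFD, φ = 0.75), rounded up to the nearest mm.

w = 9 mm

E62XX → F_EXX = 620 MPa.
Total weld length L = 410 mm.
Required throat t_e = P_u / (φ × 0.6 F_EXX × L) = 673 / (0.75 × 0.6 × 620 × 410 × 10⁻³) = 5.883 mm.
Required leg w = t_e / 0.707 = 8.322 mm → use 9 mm.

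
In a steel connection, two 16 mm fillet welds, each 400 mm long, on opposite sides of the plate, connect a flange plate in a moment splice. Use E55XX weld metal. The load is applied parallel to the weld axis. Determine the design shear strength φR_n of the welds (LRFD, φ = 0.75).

E55XX → F_EXX = 550 MPa.
Effective throat t_e = 0.707 × 16 = 11.31 mm.
Total length L = 800 mm; A_we = 11.31 × 800 = 9050 mm².
F_nw = 0.6 F_EXX = 0.6 × 550 = 330 MPa.
φR_n = 0.75 × 330 × 9050 × 10⁻³ = 2240 kN.

φR_n ≈ 2240 kN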